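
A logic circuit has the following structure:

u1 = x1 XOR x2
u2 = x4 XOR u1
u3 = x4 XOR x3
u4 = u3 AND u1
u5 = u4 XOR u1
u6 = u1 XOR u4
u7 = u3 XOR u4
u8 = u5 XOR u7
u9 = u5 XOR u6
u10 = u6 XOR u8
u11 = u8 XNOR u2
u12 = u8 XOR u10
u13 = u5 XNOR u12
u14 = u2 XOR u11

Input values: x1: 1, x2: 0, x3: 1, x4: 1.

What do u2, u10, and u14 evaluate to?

u1 = x1 XOR x2 = 1 XOR 0 = 1
u2 = x4 XOR u1 = 1 XOR 1 = 0
u3 = x4 XOR x3 = 1 XOR 1 = 0
u4 = u3 AND u1 = 0 AND 1 = 0
u5 = u4 XOR u1 = 0 XOR 1 = 1
u6 = u1 XOR u4 = 1 XOR 0 = 1
u7 = u3 XOR u4 = 0 XOR 0 = 0
u8 = u5 XOR u7 = 1 XOR 0 = 1
u10 = u6 XOR u8 = 1 XOR 1 = 0
u11 = u8 XNOR u2 = 1 XNOR 0 = 0
u14 = u2 XOR u11 = 0 XOR 0 = 0

u2 = 0; u10 = 0; u14 = 0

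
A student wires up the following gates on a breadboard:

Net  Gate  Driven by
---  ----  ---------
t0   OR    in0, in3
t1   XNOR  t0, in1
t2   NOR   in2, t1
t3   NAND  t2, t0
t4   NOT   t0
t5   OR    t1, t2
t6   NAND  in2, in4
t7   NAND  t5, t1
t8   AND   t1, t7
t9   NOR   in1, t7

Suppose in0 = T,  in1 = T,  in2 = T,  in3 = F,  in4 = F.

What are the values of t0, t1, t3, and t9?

t0 = T, t1 = T, t3 = T, t9 = F

t0 = in0 OR in3 = T OR F = T
t1 = t0 XNOR in1 = T XNOR T = T
t2 = in2 NOR t1 = T NOR T = F
t3 = t2 NAND t0 = F NAND T = T
t5 = t1 OR t2 = T OR F = T
t7 = t5 NAND t1 = T NAND T = F
t9 = in1 NOR t7 = T NOR F = F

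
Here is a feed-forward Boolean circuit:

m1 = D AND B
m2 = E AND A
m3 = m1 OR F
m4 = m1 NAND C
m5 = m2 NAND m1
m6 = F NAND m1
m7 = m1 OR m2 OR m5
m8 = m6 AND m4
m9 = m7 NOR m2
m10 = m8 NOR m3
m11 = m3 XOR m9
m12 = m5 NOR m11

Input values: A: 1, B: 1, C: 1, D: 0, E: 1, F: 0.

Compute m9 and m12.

m9 = 0, m12 = 0

m1 = D AND B = 0 AND 1 = 0
m2 = E AND A = 1 AND 1 = 1
m3 = m1 OR F = 0 OR 0 = 0
m5 = m2 NAND m1 = 1 NAND 0 = 1
m7 = m1 OR m2 OR m5 = 0 OR 1 OR 1 = 1
m9 = m7 NOR m2 = 1 NOR 1 = 0
m11 = m3 XOR m9 = 0 XOR 0 = 0
m12 = m5 NOR m11 = 1 NOR 0 = 0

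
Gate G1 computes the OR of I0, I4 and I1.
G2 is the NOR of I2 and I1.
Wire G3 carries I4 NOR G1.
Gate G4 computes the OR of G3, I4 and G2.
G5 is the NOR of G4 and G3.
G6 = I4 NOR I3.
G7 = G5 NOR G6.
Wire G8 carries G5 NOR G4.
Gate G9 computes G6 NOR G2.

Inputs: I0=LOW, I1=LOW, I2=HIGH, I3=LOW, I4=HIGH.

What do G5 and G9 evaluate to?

G5 = LOW; G9 = HIGH

G1 = I0 OR I4 OR I1 = LOW OR HIGH OR LOW = HIGH
G2 = I2 NOR I1 = HIGH NOR LOW = LOW
G3 = I4 NOR G1 = HIGH NOR HIGH = LOW
G4 = G3 OR I4 OR G2 = LOW OR HIGH OR LOW = HIGH
G5 = G4 NOR G3 = HIGH NOR LOW = LOW
G6 = I4 NOR I3 = HIGH NOR LOW = LOW
G9 = G6 NOR G2 = LOW NOR LOW = HIGH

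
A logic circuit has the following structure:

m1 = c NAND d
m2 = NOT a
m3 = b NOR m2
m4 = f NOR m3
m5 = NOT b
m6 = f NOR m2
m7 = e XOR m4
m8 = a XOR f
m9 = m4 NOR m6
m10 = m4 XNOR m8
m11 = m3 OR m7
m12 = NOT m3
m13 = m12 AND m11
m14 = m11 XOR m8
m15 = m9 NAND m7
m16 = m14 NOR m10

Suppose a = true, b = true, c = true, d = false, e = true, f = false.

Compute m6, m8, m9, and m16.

m2 = NOT a = NOT true = false
m3 = b NOR m2 = true NOR false = false
m4 = f NOR m3 = false NOR false = true
m6 = f NOR m2 = false NOR false = true
m7 = e XOR m4 = true XOR true = false
m8 = a XOR f = true XOR false = true
m9 = m4 NOR m6 = true NOR true = false
m10 = m4 XNOR m8 = true XNOR true = true
m11 = m3 OR m7 = false OR false = false
m14 = m11 XOR m8 = false XOR true = true
m16 = m14 NOR m10 = true NOR true = false

m6 = true, m8 = true, m9 = false, m16 = false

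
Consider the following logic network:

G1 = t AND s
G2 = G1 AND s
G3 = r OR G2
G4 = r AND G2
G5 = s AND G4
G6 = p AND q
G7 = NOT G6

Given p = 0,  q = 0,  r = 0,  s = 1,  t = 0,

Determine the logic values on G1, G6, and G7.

G1 = 0; G6 = 0; G7 = 1

G1 = t AND s = 0 AND 1 = 0
G6 = p AND q = 0 AND 0 = 0
G7 = NOT G6 = NOT 0 = 1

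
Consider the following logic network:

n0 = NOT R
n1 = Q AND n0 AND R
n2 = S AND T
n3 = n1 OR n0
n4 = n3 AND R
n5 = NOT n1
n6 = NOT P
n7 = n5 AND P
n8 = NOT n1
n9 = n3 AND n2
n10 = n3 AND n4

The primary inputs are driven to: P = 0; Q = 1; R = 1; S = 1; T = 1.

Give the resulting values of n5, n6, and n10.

n5 = 1  n6 = 1  n10 = 0

n0 = NOT R = NOT 1 = 0
n1 = Q AND n0 AND R = 1 AND 0 AND 1 = 0
n3 = n1 OR n0 = 0 OR 0 = 0
n4 = n3 AND R = 0 AND 1 = 0
n5 = NOT n1 = NOT 0 = 1
n6 = NOT P = NOT 0 = 1
n10 = n3 AND n4 = 0 AND 0 = 0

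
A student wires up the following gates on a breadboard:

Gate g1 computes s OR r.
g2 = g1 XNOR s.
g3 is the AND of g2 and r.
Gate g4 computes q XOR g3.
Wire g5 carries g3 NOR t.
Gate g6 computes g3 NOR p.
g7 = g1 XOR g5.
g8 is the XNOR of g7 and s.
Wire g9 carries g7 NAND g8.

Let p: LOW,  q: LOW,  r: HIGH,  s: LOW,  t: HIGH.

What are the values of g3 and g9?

g1 = s OR r = LOW OR HIGH = HIGH
g2 = g1 XNOR s = HIGH XNOR LOW = LOW
g3 = g2 AND r = LOW AND HIGH = LOW
g5 = g3 NOR t = LOW NOR HIGH = LOW
g7 = g1 XOR g5 = HIGH XOR LOW = HIGH
g8 = g7 XNOR s = HIGH XNOR LOW = LOW
g9 = g7 NAND g8 = HIGH NAND LOW = HIGH

g3 = LOW, g9 = HIGH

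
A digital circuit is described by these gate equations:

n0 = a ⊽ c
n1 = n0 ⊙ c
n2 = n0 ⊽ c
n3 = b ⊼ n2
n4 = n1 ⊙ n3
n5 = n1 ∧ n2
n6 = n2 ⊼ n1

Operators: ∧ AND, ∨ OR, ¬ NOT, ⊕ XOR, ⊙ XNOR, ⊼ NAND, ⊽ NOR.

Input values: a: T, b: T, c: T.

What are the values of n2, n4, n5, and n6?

n2 = F  n4 = F  n5 = F  n6 = T

n0 = a NOR c = T NOR T = F
n1 = n0 XNOR c = F XNOR T = F
n2 = n0 NOR c = F NOR T = F
n3 = b NAND n2 = T NAND F = T
n4 = n1 XNOR n3 = F XNOR T = F
n5 = n1 AND n2 = F AND F = F
n6 = n2 NAND n1 = F NAND F = T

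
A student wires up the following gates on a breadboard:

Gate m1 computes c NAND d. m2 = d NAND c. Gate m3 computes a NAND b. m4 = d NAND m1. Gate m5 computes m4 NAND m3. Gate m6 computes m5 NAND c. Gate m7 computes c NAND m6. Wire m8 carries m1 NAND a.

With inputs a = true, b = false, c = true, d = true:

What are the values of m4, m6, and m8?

m4 = true  m6 = true  m8 = true

m1 = c NAND d = true NAND true = false
m3 = a NAND b = true NAND false = true
m4 = d NAND m1 = true NAND false = true
m5 = m4 NAND m3 = true NAND true = false
m6 = m5 NAND c = false NAND true = true
m8 = m1 NAND a = false NAND true = true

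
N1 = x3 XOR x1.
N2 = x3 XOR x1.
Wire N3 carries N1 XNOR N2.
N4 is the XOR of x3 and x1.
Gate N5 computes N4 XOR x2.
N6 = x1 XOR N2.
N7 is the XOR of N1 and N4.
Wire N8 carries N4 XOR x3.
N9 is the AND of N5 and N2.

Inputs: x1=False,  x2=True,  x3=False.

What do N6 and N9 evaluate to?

N6 = False  N9 = False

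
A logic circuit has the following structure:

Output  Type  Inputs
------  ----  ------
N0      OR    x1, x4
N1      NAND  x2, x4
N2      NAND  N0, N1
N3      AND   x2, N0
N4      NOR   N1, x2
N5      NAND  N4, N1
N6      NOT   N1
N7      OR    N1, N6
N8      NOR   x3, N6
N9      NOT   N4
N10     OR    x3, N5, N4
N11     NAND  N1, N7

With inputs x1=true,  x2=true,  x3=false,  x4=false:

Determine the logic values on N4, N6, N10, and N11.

N4 = false, N6 = false, N10 = true, N11 = false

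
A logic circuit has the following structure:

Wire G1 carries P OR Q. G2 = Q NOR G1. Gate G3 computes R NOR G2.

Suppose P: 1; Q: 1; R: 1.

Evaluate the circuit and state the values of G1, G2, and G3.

G1 = 1; G2 = 0; G3 = 0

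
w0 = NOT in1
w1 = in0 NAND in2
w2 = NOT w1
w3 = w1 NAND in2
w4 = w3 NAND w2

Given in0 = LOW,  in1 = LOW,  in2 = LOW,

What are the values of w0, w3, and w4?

w0 = HIGH, w3 = HIGH, w4 = HIGH

w0 = NOT in1 = NOT LOW = HIGH
w1 = in0 NAND in2 = LOW NAND LOW = HIGH
w2 = NOT w1 = NOT HIGH = LOW
w3 = w1 NAND in2 = HIGH NAND LOW = HIGH
w4 = w3 NAND w2 = HIGH NAND LOW = HIGH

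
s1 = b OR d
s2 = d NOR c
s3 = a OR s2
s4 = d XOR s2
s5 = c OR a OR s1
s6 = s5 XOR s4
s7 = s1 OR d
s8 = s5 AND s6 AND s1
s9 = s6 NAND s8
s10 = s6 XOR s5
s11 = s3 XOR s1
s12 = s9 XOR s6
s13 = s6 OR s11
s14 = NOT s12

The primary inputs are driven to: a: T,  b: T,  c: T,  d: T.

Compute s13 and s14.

s13 = F  s14 = F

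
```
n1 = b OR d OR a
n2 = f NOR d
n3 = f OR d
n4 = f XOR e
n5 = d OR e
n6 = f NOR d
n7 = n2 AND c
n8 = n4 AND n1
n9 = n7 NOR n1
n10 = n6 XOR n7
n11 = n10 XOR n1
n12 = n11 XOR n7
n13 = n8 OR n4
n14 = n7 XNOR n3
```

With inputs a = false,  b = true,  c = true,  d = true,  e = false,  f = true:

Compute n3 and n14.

n2 = f NOR d = true NOR true = false
n3 = f OR d = true OR true = true
n7 = n2 AND c = false AND true = false
n14 = n7 XNOR n3 = false XNOR true = false

n3 = true; n14 = false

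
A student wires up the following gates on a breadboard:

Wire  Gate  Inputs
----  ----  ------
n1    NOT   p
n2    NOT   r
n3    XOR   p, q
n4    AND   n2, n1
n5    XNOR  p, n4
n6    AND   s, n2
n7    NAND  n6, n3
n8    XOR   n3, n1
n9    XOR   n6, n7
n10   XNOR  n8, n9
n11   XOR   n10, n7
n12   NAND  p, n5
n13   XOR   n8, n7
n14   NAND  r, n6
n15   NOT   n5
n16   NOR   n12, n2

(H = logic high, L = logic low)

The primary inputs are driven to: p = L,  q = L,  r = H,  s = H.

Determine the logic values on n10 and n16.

n10 = H, n16 = L

n1 = NOT p = NOT L = H
n2 = NOT r = NOT H = L
n3 = p XOR q = L XOR L = L
n4 = n2 AND n1 = L AND H = L
n5 = p XNOR n4 = L XNOR L = H
n6 = s AND n2 = H AND L = L
n7 = n6 NAND n3 = L NAND L = H
n8 = n3 XOR n1 = L XOR H = H
n9 = n6 XOR n7 = L XOR H = H
n10 = n8 XNOR n9 = H XNOR H = H
n12 = p NAND n5 = L NAND H = H
n16 = n12 NOR n2 = H NOR L = L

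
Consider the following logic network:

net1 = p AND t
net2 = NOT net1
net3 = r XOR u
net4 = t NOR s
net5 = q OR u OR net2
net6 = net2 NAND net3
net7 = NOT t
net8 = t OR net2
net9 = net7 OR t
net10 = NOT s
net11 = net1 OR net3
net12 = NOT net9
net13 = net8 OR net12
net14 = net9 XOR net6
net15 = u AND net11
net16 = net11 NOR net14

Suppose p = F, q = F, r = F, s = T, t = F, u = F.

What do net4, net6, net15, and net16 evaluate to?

net4 = F; net6 = T; net15 = F; net16 = T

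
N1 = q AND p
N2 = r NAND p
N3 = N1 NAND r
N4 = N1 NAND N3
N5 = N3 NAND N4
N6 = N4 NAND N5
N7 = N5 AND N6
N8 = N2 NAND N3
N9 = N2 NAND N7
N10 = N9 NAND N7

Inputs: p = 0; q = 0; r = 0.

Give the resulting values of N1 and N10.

N1 = q AND p = 0 AND 0 = 0
N2 = r NAND p = 0 NAND 0 = 1
N3 = N1 NAND r = 0 NAND 0 = 1
N4 = N1 NAND N3 = 0 NAND 1 = 1
N5 = N3 NAND N4 = 1 NAND 1 = 0
N6 = N4 NAND N5 = 1 NAND 0 = 1
N7 = N5 AND N6 = 0 AND 1 = 0
N9 = N2 NAND N7 = 1 NAND 0 = 1
N10 = N9 NAND N7 = 1 NAND 0 = 1

N1 = 0, N10 = 1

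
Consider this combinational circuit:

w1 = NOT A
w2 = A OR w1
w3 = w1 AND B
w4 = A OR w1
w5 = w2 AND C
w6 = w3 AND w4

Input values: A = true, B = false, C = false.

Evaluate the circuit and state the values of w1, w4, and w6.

w1 = NOT A = NOT true = false
w3 = w1 AND B = false AND false = false
w4 = A OR w1 = true OR false = true
w6 = w3 AND w4 = false AND true = false

w1 = false, w4 = true, w6 = false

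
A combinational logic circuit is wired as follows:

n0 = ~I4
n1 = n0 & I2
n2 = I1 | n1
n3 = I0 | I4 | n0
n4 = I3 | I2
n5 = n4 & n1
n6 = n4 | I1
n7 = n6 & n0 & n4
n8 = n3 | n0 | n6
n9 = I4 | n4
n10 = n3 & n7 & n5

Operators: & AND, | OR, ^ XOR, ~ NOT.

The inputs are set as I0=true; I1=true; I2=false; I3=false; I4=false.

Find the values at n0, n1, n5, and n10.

n0 = true; n1 = false; n5 = false; n10 = false

n0 = NOT I4 = NOT false = true
n1 = n0 AND I2 = true AND false = false
n3 = I0 OR I4 OR n0 = true OR false OR true = true
n4 = I3 OR I2 = false OR false = false
n5 = n4 AND n1 = false AND false = false
n6 = n4 OR I1 = false OR true = true
n7 = n6 AND n0 AND n4 = true AND true AND false = false
n10 = n3 AND n7 AND n5 = true AND false AND false = false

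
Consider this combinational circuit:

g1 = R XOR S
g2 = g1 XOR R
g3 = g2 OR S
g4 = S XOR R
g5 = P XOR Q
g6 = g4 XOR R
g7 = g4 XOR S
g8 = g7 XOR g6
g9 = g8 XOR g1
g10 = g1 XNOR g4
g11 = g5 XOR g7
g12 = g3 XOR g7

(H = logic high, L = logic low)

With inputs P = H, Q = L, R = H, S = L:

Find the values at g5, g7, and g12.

g5 = H  g7 = H  g12 = H

g1 = R XOR S = H XOR L = H
g2 = g1 XOR R = H XOR H = L
g3 = g2 OR S = L OR L = L
g4 = S XOR R = L XOR H = H
g5 = P XOR Q = H XOR L = H
g7 = g4 XOR S = H XOR L = H
g12 = g3 XOR g7 = L XOR H = H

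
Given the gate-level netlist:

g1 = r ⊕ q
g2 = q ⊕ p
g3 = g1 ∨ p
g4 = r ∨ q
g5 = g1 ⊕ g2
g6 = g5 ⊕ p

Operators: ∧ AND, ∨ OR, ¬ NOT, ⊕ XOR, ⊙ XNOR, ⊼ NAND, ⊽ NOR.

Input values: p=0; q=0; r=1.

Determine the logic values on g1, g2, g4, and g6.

g1 = 1, g2 = 0, g4 = 1, g6 = 1

g1 = r XOR q = 1 XOR 0 = 1
g2 = q XOR p = 0 XOR 0 = 0
g4 = r OR q = 1 OR 0 = 1
g5 = g1 XOR g2 = 1 XOR 0 = 1
g6 = g5 XOR p = 1 XOR 0 = 1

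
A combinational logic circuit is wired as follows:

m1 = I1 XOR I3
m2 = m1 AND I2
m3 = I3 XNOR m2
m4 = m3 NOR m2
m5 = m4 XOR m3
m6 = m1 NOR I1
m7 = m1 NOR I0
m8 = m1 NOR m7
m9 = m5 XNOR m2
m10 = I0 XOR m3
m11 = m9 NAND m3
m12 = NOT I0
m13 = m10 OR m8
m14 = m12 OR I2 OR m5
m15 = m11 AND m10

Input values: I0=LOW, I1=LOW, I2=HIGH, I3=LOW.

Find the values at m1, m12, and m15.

m1 = LOW; m12 = HIGH; m15 = HIGH

m1 = I1 XOR I3 = LOW XOR LOW = LOW
m2 = m1 AND I2 = LOW AND HIGH = LOW
m3 = I3 XNOR m2 = LOW XNOR LOW = HIGH
m4 = m3 NOR m2 = HIGH NOR LOW = LOW
m5 = m4 XOR m3 = LOW XOR HIGH = HIGH
m9 = m5 XNOR m2 = HIGH XNOR LOW = LOW
m10 = I0 XOR m3 = LOW XOR HIGH = HIGH
m11 = m9 NAND m3 = LOW NAND HIGH = HIGH
m12 = NOT I0 = NOT LOW = HIGH
m15 = m11 AND m10 = HIGH AND HIGH = HIGH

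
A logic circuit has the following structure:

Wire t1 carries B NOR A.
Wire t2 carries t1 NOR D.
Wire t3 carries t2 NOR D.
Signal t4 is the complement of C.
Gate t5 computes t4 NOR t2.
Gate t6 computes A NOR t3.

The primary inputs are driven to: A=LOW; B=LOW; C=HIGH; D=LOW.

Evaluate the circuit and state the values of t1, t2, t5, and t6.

t1 = B NOR A = LOW NOR LOW = HIGH
t2 = t1 NOR D = HIGH NOR LOW = LOW
t3 = t2 NOR D = LOW NOR LOW = HIGH
t4 = NOT C = NOT HIGH = LOW
t5 = t4 NOR t2 = LOW NOR LOW = HIGH
t6 = A NOR t3 = LOW NOR HIGH = LOW

t1 = HIGH, t2 = LOW, t5 = HIGH, t6 = LOW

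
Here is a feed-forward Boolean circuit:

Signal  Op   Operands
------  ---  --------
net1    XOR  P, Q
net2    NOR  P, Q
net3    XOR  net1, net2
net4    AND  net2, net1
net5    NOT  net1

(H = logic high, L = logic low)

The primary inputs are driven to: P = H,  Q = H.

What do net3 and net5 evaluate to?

net3 = L, net5 = H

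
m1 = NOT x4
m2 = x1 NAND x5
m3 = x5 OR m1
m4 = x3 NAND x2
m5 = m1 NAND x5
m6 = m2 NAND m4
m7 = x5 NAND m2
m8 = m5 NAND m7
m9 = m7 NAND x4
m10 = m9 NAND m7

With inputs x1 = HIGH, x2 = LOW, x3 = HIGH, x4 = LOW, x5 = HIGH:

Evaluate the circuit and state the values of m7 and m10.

m7 = HIGH, m10 = LOW

m2 = x1 NAND x5 = HIGH NAND HIGH = LOW
m7 = x5 NAND m2 = HIGH NAND LOW = HIGH
m9 = m7 NAND x4 = HIGH NAND LOW = HIGH
m10 = m9 NAND m7 = HIGH NAND HIGH = LOW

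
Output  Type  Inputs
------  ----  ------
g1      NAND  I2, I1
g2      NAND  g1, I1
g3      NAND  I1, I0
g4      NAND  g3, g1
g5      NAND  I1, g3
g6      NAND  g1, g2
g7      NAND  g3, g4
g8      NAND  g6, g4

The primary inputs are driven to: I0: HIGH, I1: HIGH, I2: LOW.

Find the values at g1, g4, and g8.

g1 = HIGH  g4 = HIGH  g8 = LOW

g1 = I2 NAND I1 = LOW NAND HIGH = HIGH
g2 = g1 NAND I1 = HIGH NAND HIGH = LOW
g3 = I1 NAND I0 = HIGH NAND HIGH = LOW
g4 = g3 NAND g1 = LOW NAND HIGH = HIGH
g6 = g1 NAND g2 = HIGH NAND LOW = HIGH
g8 = g6 NAND g4 = HIGH NAND HIGH = LOW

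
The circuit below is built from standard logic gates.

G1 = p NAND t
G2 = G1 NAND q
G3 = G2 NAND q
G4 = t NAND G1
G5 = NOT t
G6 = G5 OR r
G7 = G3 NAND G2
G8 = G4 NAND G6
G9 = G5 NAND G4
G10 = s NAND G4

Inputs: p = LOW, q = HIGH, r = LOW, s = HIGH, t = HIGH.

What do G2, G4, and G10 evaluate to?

G1 = p NAND t = LOW NAND HIGH = HIGH
G2 = G1 NAND q = HIGH NAND HIGH = LOW
G4 = t NAND G1 = HIGH NAND HIGH = LOW
G10 = s NAND G4 = HIGH NAND LOW = HIGH

G2 = LOW, G4 = LOW, G10 = HIGH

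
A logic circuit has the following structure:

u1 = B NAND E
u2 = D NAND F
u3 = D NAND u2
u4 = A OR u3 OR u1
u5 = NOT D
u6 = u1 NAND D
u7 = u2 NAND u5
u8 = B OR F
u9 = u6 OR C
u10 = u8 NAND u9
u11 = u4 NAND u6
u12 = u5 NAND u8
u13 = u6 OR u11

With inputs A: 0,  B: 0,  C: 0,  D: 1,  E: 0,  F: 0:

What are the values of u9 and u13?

u9 = 0  u13 = 1

u1 = B NAND E = 0 NAND 0 = 1
u2 = D NAND F = 1 NAND 0 = 1
u3 = D NAND u2 = 1 NAND 1 = 0
u4 = A OR u3 OR u1 = 0 OR 0 OR 1 = 1
u6 = u1 NAND D = 1 NAND 1 = 0
u9 = u6 OR C = 0 OR 0 = 0
u11 = u4 NAND u6 = 1 NAND 0 = 1
u13 = u6 OR u11 = 0 OR 1 = 1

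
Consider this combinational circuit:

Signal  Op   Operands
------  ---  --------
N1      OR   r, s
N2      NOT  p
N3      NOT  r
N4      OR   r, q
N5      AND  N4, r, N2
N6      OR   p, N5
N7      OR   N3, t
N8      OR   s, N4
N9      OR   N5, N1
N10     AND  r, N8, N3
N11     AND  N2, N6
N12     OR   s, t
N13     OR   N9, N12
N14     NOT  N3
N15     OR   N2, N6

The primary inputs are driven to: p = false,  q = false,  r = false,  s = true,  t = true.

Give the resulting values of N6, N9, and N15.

N1 = r OR s = false OR true = true
N2 = NOT p = NOT false = true
N4 = r OR q = false OR false = false
N5 = N4 AND r AND N2 = false AND false AND true = false
N6 = p OR N5 = false OR false = false
N9 = N5 OR N1 = false OR true = true
N15 = N2 OR N6 = true OR false = true

N6 = false; N9 = true; N15 = true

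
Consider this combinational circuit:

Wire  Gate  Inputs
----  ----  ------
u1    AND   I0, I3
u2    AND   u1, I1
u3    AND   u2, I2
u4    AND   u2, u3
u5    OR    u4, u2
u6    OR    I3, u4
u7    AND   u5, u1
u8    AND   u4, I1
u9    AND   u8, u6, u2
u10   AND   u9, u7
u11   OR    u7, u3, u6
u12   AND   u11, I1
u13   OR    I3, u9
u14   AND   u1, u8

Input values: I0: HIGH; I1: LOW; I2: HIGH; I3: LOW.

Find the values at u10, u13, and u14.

u10 = LOW; u13 = LOW; u14 = LOW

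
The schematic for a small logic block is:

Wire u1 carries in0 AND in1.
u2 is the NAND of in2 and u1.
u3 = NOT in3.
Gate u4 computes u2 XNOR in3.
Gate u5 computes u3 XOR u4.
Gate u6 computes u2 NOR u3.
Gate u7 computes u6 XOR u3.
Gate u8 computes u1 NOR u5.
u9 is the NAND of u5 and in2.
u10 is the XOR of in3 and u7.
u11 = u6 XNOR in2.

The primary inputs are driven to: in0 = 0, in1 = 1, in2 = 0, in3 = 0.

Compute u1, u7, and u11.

u1 = 0, u7 = 1, u11 = 1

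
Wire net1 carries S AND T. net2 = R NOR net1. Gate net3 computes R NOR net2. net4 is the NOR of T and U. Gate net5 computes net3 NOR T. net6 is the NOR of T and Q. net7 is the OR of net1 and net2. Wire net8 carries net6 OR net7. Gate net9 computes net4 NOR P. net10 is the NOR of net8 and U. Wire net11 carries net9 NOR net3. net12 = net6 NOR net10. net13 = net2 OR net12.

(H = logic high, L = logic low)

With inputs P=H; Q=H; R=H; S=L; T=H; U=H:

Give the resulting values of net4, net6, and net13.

net1 = S AND T = L AND H = L
net2 = R NOR net1 = H NOR L = L
net4 = T NOR U = H NOR H = L
net6 = T NOR Q = H NOR H = L
net7 = net1 OR net2 = L OR L = L
net8 = net6 OR net7 = L OR L = L
net10 = net8 NOR U = L NOR H = L
net12 = net6 NOR net10 = L NOR L = H
net13 = net2 OR net12 = L OR H = H

net4 = L; net6 = L; net13 = H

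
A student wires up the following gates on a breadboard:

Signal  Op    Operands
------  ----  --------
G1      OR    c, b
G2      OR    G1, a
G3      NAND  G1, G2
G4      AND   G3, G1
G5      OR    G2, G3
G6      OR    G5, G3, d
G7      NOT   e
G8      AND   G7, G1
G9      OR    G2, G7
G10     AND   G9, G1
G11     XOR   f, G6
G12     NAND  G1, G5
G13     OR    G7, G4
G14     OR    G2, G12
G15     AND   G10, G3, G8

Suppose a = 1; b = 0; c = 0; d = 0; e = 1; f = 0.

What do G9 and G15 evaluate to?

G1 = c OR b = 0 OR 0 = 0
G2 = G1 OR a = 0 OR 1 = 1
G3 = G1 NAND G2 = 0 NAND 1 = 1
G7 = NOT e = NOT 1 = 0
G8 = G7 AND G1 = 0 AND 0 = 0
G9 = G2 OR G7 = 1 OR 0 = 1
G10 = G9 AND G1 = 1 AND 0 = 0
G15 = G10 AND G3 AND G8 = 0 AND 1 AND 0 = 0

G9 = 1  G15 = 0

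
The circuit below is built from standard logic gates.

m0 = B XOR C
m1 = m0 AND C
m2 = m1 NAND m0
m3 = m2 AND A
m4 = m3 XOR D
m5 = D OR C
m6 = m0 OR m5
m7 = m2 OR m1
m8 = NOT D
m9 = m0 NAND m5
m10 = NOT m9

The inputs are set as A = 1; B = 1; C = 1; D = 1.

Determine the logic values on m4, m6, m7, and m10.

m0 = B XOR C = 1 XOR 1 = 0
m1 = m0 AND C = 0 AND 1 = 0
m2 = m1 NAND m0 = 0 NAND 0 = 1
m3 = m2 AND A = 1 AND 1 = 1
m4 = m3 XOR D = 1 XOR 1 = 0
m5 = D OR C = 1 OR 1 = 1
m6 = m0 OR m5 = 0 OR 1 = 1
m7 = m2 OR m1 = 1 OR 0 = 1
m9 = m0 NAND m5 = 0 NAND 1 = 1
m10 = NOT m9 = NOT 1 = 0

m4 = 0, m6 = 1, m7 = 1, m10 = 0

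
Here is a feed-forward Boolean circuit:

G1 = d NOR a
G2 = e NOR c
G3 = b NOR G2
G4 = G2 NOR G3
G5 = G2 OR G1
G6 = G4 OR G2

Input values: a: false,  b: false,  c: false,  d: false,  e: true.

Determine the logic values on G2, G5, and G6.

G1 = d NOR a = false NOR false = true
G2 = e NOR c = true NOR false = false
G3 = b NOR G2 = false NOR false = true
G4 = G2 NOR G3 = false NOR true = false
G5 = G2 OR G1 = false OR true = true
G6 = G4 OR G2 = false OR false = false

G2 = false; G5 = true; G6 = false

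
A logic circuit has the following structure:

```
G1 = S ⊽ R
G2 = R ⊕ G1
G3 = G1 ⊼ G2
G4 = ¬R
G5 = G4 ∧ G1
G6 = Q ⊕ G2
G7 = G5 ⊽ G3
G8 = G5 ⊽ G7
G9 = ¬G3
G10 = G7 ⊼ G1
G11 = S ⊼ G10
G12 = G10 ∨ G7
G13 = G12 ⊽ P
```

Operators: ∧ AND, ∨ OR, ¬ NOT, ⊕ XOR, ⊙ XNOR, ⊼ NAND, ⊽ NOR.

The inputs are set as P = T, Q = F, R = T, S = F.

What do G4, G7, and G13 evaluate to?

G4 = F, G7 = F, G13 = F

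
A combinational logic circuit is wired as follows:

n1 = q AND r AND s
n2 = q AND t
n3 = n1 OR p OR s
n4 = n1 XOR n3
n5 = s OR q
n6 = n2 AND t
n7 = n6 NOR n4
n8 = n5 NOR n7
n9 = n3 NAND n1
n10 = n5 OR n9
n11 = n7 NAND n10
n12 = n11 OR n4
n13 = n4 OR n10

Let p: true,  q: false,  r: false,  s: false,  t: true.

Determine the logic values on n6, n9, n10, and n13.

n1 = q AND r AND s = false AND false AND false = false
n2 = q AND t = false AND true = false
n3 = n1 OR p OR s = false OR true OR false = true
n4 = n1 XOR n3 = false XOR true = true
n5 = s OR q = false OR false = false
n6 = n2 AND t = false AND true = false
n9 = n3 NAND n1 = true NAND false = true
n10 = n5 OR n9 = false OR true = true
n13 = n4 OR n10 = true OR true = true

n6 = false  n9 = true  n10 = true  n13 = true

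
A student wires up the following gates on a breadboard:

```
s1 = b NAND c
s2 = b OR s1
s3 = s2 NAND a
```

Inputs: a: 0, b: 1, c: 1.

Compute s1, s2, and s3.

s1 = 0; s2 = 1; s3 = 1

s1 = b NAND c = 1 NAND 1 = 0
s2 = b OR s1 = 1 OR 0 = 1
s3 = s2 NAND a = 1 NAND 0 = 1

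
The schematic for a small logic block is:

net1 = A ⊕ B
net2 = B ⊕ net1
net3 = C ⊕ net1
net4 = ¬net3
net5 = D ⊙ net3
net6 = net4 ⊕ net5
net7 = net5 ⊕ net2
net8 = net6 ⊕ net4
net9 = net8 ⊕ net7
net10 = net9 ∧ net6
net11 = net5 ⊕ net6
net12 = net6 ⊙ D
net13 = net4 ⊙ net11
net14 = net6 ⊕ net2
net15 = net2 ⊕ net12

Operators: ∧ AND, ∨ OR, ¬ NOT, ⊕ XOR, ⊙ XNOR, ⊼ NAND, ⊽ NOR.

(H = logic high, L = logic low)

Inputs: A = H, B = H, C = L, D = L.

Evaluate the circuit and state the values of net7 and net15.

net1 = A XOR B = H XOR H = L
net2 = B XOR net1 = H XOR L = H
net3 = C XOR net1 = L XOR L = L
net4 = NOT net3 = NOT L = H
net5 = D XNOR net3 = L XNOR L = H
net6 = net4 XOR net5 = H XOR H = L
net7 = net5 XOR net2 = H XOR H = L
net12 = net6 XNOR D = L XNOR L = H
net15 = net2 XOR net12 = H XOR H = L

net7 = L, net15 = L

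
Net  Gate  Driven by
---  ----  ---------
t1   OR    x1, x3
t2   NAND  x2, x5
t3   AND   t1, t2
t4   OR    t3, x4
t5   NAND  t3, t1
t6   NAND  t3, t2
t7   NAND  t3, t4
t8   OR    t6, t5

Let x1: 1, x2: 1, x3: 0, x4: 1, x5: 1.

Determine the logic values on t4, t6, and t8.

t1 = x1 OR x3 = 1 OR 0 = 1
t2 = x2 NAND x5 = 1 NAND 1 = 0
t3 = t1 AND t2 = 1 AND 0 = 0
t4 = t3 OR x4 = 0 OR 1 = 1
t5 = t3 NAND t1 = 0 NAND 1 = 1
t6 = t3 NAND t2 = 0 NAND 0 = 1
t8 = t6 OR t5 = 1 OR 1 = 1

t4 = 1, t6 = 1, t8 = 1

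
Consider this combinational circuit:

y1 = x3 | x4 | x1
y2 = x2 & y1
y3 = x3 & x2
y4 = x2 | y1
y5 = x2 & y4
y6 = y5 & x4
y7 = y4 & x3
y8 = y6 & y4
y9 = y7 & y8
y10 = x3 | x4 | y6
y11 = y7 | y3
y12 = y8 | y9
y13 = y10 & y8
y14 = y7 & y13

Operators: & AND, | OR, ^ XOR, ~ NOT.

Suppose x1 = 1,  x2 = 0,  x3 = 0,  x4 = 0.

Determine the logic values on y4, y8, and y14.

y4 = 1; y8 = 0; y14 = 0

y1 = x3 OR x4 OR x1 = 0 OR 0 OR 1 = 1
y4 = x2 OR y1 = 0 OR 1 = 1
y5 = x2 AND y4 = 0 AND 1 = 0
y6 = y5 AND x4 = 0 AND 0 = 0
y7 = y4 AND x3 = 1 AND 0 = 0
y8 = y6 AND y4 = 0 AND 1 = 0
y10 = x3 OR x4 OR y6 = 0 OR 0 OR 0 = 0
y13 = y10 AND y8 = 0 AND 0 = 0
y14 = y7 AND y13 = 0 AND 0 = 0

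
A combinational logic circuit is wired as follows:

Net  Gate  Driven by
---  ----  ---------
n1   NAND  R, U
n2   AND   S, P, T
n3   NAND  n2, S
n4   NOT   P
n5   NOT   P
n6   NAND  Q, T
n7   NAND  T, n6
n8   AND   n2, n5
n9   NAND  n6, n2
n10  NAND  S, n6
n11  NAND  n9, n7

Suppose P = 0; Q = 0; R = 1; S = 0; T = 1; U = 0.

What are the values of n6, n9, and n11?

n6 = 1; n9 = 1; n11 = 1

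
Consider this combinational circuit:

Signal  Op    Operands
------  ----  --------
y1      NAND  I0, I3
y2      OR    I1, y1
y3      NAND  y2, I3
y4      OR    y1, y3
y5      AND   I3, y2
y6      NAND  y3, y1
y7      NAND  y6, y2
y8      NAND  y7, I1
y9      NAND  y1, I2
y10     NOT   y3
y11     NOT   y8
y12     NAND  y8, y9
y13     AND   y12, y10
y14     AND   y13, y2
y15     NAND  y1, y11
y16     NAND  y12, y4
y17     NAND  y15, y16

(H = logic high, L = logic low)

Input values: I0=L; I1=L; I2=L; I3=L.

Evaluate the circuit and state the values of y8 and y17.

y8 = H  y17 = L

y1 = I0 NAND I3 = L NAND L = H
y2 = I1 OR y1 = L OR H = H
y3 = y2 NAND I3 = H NAND L = H
y4 = y1 OR y3 = H OR H = H
y6 = y3 NAND y1 = H NAND H = L
y7 = y6 NAND y2 = L NAND H = H
y8 = y7 NAND I1 = H NAND L = H
y9 = y1 NAND I2 = H NAND L = H
y11 = NOT y8 = NOT H = L
y12 = y8 NAND y9 = H NAND H = L
y15 = y1 NAND y11 = H NAND L = H
y16 = y12 NAND y4 = L NAND H = H
y17 = y15 NAND y16 = H NAND H = L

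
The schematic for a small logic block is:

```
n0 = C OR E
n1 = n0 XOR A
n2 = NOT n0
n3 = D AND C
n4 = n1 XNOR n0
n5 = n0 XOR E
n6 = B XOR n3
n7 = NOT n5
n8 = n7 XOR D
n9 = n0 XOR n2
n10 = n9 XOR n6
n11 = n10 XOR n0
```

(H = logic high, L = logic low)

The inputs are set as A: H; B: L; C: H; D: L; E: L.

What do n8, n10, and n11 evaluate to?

n8 = L, n10 = H, n11 = L

n0 = C OR E = H OR L = H
n2 = NOT n0 = NOT H = L
n3 = D AND C = L AND H = L
n5 = n0 XOR E = H XOR L = H
n6 = B XOR n3 = L XOR L = L
n7 = NOT n5 = NOT H = L
n8 = n7 XOR D = L XOR L = L
n9 = n0 XOR n2 = H XOR L = H
n10 = n9 XOR n6 = H XOR L = H
n11 = n10 XOR n0 = H XOR H = L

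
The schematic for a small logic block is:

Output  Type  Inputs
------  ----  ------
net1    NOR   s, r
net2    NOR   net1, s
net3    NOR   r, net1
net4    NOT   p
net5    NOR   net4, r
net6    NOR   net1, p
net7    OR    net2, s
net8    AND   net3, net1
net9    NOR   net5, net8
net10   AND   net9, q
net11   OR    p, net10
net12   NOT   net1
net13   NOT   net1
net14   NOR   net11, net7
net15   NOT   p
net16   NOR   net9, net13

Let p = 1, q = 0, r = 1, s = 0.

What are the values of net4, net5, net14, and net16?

net4 = 0, net5 = 0, net14 = 0, net16 = 0

net1 = s NOR r = 0 NOR 1 = 0
net2 = net1 NOR s = 0 NOR 0 = 1
net3 = r NOR net1 = 1 NOR 0 = 0
net4 = NOT p = NOT 1 = 0
net5 = net4 NOR r = 0 NOR 1 = 0
net7 = net2 OR s = 1 OR 0 = 1
net8 = net3 AND net1 = 0 AND 0 = 0
net9 = net5 NOR net8 = 0 NOR 0 = 1
net10 = net9 AND q = 1 AND 0 = 0
net11 = p OR net10 = 1 OR 0 = 1
net13 = NOT net1 = NOT 0 = 1
net14 = net11 NOR net7 = 1 NOR 1 = 0
net16 = net9 NOR net13 = 1 NOR 1 = 0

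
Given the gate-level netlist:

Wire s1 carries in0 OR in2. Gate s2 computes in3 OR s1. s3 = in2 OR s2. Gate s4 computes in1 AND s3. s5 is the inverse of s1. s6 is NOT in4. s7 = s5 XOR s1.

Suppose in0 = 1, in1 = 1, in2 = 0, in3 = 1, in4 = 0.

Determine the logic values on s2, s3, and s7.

s1 = in0 OR in2 = 1 OR 0 = 1
s2 = in3 OR s1 = 1 OR 1 = 1
s3 = in2 OR s2 = 0 OR 1 = 1
s5 = NOT s1 = NOT 1 = 0
s7 = s5 XOR s1 = 0 XOR 1 = 1

s2 = 1  s3 = 1  s7 = 1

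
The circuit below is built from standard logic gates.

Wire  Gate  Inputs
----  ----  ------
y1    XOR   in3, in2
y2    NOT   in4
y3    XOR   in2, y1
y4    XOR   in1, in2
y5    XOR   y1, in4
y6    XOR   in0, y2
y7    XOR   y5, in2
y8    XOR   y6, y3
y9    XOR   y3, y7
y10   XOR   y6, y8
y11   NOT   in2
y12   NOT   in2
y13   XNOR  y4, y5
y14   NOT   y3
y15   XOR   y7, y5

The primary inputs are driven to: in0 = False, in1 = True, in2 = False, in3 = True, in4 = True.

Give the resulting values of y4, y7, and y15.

y4 = True, y7 = False, y15 = False

y1 = in3 XOR in2 = True XOR False = True
y4 = in1 XOR in2 = True XOR False = True
y5 = y1 XOR in4 = True XOR True = False
y7 = y5 XOR in2 = False XOR False = False
y15 = y7 XOR y5 = False XOR False = False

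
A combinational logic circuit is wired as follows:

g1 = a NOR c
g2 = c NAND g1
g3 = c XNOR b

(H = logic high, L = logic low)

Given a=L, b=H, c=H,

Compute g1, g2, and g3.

g1 = a NOR c = L NOR H = L
g2 = c NAND g1 = H NAND L = H
g3 = c XNOR b = H XNOR H = H

g1 = L  g2 = H  g3 = H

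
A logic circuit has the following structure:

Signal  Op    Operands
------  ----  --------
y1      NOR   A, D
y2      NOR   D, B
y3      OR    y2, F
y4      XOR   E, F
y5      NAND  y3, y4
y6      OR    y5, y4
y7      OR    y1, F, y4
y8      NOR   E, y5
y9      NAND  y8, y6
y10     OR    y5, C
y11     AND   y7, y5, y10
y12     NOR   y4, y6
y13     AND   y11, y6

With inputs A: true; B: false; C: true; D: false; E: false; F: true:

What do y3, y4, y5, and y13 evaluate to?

y1 = A NOR D = true NOR false = false
y2 = D NOR B = false NOR false = true
y3 = y2 OR F = true OR true = true
y4 = E XOR F = false XOR true = true
y5 = y3 NAND y4 = true NAND true = false
y6 = y5 OR y4 = false OR true = true
y7 = y1 OR F OR y4 = false OR true OR true = true
y10 = y5 OR C = false OR true = true
y11 = y7 AND y5 AND y10 = true AND false AND true = false
y13 = y11 AND y6 = false AND true = false

y3 = true; y4 = true; y5 = false; y13 = false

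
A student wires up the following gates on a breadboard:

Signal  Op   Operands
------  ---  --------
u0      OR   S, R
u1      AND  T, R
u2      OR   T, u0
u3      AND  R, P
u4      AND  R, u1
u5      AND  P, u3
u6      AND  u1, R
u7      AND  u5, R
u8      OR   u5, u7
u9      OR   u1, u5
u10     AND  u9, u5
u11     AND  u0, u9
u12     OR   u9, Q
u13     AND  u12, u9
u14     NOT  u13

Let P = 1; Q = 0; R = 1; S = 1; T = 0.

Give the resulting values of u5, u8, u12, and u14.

u5 = 1  u8 = 1  u12 = 1  u14 = 0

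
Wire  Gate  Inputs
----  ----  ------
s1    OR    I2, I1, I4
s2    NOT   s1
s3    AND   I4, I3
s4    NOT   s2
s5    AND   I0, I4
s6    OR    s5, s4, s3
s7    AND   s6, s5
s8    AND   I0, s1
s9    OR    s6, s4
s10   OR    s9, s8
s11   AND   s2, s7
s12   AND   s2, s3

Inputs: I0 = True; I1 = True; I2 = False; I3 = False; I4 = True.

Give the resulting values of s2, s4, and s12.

s1 = I2 OR I1 OR I4 = False OR True OR True = True
s2 = NOT s1 = NOT True = False
s3 = I4 AND I3 = True AND False = False
s4 = NOT s2 = NOT False = True
s12 = s2 AND s3 = False AND False = False

s2 = False; s4 = True; s12 = False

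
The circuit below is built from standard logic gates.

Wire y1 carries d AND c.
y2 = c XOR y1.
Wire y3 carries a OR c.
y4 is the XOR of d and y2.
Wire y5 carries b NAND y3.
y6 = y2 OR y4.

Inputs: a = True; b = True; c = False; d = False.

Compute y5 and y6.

y5 = False, y6 = False

y1 = d AND c = False AND False = False
y2 = c XOR y1 = False XOR False = False
y3 = a OR c = True OR False = True
y4 = d XOR y2 = False XOR False = False
y5 = b NAND y3 = True NAND True = False
y6 = y2 OR y4 = False OR False = False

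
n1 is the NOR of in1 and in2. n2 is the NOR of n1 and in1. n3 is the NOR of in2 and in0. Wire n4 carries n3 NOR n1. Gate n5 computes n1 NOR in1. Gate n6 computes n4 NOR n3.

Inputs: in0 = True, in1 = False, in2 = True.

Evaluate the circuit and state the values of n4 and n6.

n1 = in1 NOR in2 = False NOR True = False
n3 = in2 NOR in0 = True NOR True = False
n4 = n3 NOR n1 = False NOR False = True
n6 = n4 NOR n3 = True NOR False = False

n4 = True  n6 = False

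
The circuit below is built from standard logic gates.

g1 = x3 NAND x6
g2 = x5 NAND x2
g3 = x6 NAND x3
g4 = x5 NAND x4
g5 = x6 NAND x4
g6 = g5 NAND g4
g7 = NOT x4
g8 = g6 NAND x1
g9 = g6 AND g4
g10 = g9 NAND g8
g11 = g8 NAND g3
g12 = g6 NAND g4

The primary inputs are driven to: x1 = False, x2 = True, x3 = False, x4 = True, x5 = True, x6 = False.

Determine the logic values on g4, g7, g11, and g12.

g3 = x6 NAND x3 = False NAND False = True
g4 = x5 NAND x4 = True NAND True = False
g5 = x6 NAND x4 = False NAND True = True
g6 = g5 NAND g4 = True NAND False = True
g7 = NOT x4 = NOT True = False
g8 = g6 NAND x1 = True NAND False = True
g11 = g8 NAND g3 = True NAND True = False
g12 = g6 NAND g4 = True NAND False = True

g4 = False, g7 = False, g11 = False, g12 = True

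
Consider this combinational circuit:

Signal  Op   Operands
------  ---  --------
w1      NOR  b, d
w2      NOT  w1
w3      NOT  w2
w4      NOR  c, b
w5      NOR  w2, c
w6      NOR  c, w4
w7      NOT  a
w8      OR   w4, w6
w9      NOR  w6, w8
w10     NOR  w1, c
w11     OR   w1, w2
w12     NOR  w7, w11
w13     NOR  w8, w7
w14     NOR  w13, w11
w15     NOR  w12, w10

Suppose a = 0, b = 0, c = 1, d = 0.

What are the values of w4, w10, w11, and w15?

w1 = b NOR d = 0 NOR 0 = 1
w2 = NOT w1 = NOT 1 = 0
w4 = c NOR b = 1 NOR 0 = 0
w7 = NOT a = NOT 0 = 1
w10 = w1 NOR c = 1 NOR 1 = 0
w11 = w1 OR w2 = 1 OR 0 = 1
w12 = w7 NOR w11 = 1 NOR 1 = 0
w15 = w12 NOR w10 = 0 NOR 0 = 1

w4 = 0; w10 = 0; w11 = 1; w15 = 1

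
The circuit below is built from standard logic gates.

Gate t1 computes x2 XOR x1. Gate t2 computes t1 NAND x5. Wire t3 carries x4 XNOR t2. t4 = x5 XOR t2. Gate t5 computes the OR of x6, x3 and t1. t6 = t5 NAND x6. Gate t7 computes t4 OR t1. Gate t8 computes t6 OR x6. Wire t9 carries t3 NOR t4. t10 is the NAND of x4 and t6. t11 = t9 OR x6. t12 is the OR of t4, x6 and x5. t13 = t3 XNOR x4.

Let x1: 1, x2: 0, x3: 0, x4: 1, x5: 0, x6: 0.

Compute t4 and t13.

t1 = x2 XOR x1 = 0 XOR 1 = 1
t2 = t1 NAND x5 = 1 NAND 0 = 1
t3 = x4 XNOR t2 = 1 XNOR 1 = 1
t4 = x5 XOR t2 = 0 XOR 1 = 1
t13 = t3 XNOR x4 = 1 XNOR 1 = 1

t4 = 1, t13 = 1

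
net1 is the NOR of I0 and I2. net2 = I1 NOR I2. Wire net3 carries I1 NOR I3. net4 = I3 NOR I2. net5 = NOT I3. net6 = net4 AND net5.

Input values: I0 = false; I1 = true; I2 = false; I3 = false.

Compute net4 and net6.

net4 = I3 NOR I2 = false NOR false = true
net5 = NOT I3 = NOT false = true
net6 = net4 AND net5 = true AND true = true

net4 = true, net6 = true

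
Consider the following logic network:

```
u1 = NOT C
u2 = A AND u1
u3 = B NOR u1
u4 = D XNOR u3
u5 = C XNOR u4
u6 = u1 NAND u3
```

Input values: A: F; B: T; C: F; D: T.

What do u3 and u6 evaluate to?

u3 = F; u6 = T

u1 = NOT C = NOT F = T
u3 = B NOR u1 = T NOR T = F
u6 = u1 NAND u3 = T NAND F = T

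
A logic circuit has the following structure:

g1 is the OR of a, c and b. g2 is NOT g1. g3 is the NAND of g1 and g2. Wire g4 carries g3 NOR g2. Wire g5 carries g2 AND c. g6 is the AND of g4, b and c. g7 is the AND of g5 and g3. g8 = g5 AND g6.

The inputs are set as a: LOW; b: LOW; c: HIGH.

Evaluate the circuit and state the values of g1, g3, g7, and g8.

g1 = HIGH, g3 = HIGH, g7 = LOW, g8 = LOW

g1 = a OR c OR b = LOW OR HIGH OR LOW = HIGH
g2 = NOT g1 = NOT HIGH = LOW
g3 = g1 NAND g2 = HIGH NAND LOW = HIGH
g4 = g3 NOR g2 = HIGH NOR LOW = LOW
g5 = g2 AND c = LOW AND HIGH = LOW
g6 = g4 AND b AND c = LOW AND LOW AND HIGH = LOW
g7 = g5 AND g3 = LOW AND HIGH = LOW
g8 = g5 AND g6 = LOW AND LOW = LOW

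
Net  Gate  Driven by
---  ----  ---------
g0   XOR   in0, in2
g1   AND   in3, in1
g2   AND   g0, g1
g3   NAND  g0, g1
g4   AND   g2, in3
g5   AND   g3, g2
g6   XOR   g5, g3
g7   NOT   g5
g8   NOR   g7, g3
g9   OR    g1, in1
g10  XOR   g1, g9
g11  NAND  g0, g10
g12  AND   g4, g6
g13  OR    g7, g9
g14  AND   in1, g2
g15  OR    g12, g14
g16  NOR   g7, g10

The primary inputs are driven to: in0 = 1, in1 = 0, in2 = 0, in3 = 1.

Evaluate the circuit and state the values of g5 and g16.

g5 = 0, g16 = 0

g0 = in0 XOR in2 = 1 XOR 0 = 1
g1 = in3 AND in1 = 1 AND 0 = 0
g2 = g0 AND g1 = 1 AND 0 = 0
g3 = g0 NAND g1 = 1 NAND 0 = 1
g5 = g3 AND g2 = 1 AND 0 = 0
g7 = NOT g5 = NOT 0 = 1
g9 = g1 OR in1 = 0 OR 0 = 0
g10 = g1 XOR g9 = 0 XOR 0 = 0
g16 = g7 NOR g10 = 1 NOR 0 = 0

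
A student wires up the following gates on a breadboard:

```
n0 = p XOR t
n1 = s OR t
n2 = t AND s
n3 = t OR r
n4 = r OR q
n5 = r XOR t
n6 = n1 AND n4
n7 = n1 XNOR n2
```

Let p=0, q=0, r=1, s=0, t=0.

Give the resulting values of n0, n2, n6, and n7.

n0 = 0, n2 = 0, n6 = 0, n7 = 1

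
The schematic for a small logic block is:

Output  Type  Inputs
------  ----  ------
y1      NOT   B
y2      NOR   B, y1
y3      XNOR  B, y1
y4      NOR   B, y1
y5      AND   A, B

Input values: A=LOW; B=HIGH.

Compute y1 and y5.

y1 = LOW  y5 = LOW

y1 = NOT B = NOT HIGH = LOW
y5 = A AND B = LOW AND HIGH = LOW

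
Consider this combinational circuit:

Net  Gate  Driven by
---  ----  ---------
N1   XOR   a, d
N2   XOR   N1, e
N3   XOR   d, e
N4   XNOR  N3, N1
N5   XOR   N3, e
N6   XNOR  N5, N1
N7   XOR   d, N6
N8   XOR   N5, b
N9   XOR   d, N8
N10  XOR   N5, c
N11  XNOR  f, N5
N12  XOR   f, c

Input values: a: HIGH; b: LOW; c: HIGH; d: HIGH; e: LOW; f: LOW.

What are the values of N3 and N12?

N3 = d XOR e = HIGH XOR LOW = HIGH
N12 = f XOR c = LOW XOR HIGH = HIGH

N3 = HIGH  N12 = HIGH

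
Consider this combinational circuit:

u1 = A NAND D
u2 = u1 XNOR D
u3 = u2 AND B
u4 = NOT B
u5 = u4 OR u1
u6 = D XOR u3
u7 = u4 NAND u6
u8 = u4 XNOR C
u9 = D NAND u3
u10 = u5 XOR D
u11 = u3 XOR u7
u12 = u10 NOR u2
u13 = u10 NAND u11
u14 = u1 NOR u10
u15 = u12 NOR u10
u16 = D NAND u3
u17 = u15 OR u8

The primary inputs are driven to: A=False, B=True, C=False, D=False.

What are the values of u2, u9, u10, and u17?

u2 = False, u9 = True, u10 = True, u17 = True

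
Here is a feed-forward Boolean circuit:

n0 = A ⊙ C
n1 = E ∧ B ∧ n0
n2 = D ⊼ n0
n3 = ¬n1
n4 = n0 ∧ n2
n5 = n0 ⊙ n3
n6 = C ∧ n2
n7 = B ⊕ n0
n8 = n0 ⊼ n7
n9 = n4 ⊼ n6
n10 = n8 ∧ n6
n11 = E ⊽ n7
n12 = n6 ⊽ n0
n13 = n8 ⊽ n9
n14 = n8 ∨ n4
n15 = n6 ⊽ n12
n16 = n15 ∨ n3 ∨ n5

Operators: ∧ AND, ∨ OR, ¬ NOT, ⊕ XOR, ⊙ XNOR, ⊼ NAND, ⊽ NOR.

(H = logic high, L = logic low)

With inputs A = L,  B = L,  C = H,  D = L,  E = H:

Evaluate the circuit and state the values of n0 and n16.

n0 = L, n16 = H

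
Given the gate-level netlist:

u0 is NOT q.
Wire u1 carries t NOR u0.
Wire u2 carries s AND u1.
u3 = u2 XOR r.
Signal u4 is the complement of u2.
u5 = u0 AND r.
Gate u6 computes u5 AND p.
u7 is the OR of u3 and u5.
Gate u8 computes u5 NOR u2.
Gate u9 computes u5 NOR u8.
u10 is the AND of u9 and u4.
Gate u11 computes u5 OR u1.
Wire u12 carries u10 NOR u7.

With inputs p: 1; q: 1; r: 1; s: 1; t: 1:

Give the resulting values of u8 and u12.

u0 = NOT q = NOT 1 = 0
u1 = t NOR u0 = 1 NOR 0 = 0
u2 = s AND u1 = 1 AND 0 = 0
u3 = u2 XOR r = 0 XOR 1 = 1
u4 = NOT u2 = NOT 0 = 1
u5 = u0 AND r = 0 AND 1 = 0
u7 = u3 OR u5 = 1 OR 0 = 1
u8 = u5 NOR u2 = 0 NOR 0 = 1
u9 = u5 NOR u8 = 0 NOR 1 = 0
u10 = u9 AND u4 = 0 AND 1 = 0
u12 = u10 NOR u7 = 0 NOR 1 = 0

u8 = 1  u12 = 0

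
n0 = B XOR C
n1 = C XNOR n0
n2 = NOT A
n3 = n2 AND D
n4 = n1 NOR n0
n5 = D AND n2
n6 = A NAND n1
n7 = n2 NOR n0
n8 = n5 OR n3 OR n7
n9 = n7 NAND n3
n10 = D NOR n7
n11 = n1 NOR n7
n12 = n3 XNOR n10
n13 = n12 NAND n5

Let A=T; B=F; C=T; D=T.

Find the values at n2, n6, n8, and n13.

n2 = F, n6 = F, n8 = F, n13 = T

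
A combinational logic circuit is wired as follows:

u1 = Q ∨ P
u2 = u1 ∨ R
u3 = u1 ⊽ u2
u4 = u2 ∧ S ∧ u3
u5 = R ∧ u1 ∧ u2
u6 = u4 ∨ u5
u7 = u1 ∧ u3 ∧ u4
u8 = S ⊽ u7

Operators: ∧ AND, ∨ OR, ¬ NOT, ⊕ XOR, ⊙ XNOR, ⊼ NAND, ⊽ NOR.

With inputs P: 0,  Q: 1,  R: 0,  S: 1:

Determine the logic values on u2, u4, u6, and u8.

u2 = 1  u4 = 0  u6 = 0  u8 = 0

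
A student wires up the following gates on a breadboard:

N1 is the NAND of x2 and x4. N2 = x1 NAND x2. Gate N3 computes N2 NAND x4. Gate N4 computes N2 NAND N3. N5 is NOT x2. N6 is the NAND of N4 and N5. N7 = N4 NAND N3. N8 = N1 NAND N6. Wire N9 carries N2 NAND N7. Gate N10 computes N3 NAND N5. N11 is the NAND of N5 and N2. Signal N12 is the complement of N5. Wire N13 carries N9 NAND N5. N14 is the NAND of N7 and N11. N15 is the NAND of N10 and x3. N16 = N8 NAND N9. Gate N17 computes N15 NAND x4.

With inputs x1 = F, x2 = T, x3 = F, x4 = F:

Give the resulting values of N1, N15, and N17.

N1 = T, N15 = T, N17 = T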